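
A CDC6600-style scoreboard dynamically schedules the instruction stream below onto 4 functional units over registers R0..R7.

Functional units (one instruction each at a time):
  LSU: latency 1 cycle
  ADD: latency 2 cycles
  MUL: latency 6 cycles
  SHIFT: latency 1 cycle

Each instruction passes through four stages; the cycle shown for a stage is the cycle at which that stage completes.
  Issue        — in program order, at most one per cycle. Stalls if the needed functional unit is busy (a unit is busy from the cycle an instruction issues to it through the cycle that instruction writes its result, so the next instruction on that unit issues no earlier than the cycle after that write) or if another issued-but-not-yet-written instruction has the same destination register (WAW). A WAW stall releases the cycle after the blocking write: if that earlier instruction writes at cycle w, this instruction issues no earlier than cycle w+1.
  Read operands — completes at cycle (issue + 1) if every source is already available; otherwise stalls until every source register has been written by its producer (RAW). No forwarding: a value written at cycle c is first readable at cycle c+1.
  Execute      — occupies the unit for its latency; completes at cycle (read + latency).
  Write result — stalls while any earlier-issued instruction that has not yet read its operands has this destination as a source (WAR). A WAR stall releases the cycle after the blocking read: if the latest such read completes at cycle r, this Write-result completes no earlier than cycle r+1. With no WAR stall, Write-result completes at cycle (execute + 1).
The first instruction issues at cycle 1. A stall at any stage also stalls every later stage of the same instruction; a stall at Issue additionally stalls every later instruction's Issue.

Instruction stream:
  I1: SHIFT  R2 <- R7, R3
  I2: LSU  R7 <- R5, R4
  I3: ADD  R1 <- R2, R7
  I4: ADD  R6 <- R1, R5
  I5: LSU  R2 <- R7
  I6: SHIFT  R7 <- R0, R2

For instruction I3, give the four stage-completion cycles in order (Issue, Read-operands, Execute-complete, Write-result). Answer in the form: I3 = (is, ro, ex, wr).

I3 = (3, 6, 8, 9)

c1: I1→SHIFT
c2: I1 RO, I2→LSU
c3: I1 EX, I2 RO, I3→ADD
c4: I1 WR R2, I2 EX
c5: I2 WR R7
c6: I3 RO
c8: I3 EX
c9: I3 WR R1
c10: I4→ADD
c11: I4 RO, I5→LSU
c12: I5 RO, I6→SHIFT
c13: I4 EX, I5 EX
c14: I4 WR R6, I5 WR R2
c15: I6 RO
c16: I6 EX
c17: I6 WR R7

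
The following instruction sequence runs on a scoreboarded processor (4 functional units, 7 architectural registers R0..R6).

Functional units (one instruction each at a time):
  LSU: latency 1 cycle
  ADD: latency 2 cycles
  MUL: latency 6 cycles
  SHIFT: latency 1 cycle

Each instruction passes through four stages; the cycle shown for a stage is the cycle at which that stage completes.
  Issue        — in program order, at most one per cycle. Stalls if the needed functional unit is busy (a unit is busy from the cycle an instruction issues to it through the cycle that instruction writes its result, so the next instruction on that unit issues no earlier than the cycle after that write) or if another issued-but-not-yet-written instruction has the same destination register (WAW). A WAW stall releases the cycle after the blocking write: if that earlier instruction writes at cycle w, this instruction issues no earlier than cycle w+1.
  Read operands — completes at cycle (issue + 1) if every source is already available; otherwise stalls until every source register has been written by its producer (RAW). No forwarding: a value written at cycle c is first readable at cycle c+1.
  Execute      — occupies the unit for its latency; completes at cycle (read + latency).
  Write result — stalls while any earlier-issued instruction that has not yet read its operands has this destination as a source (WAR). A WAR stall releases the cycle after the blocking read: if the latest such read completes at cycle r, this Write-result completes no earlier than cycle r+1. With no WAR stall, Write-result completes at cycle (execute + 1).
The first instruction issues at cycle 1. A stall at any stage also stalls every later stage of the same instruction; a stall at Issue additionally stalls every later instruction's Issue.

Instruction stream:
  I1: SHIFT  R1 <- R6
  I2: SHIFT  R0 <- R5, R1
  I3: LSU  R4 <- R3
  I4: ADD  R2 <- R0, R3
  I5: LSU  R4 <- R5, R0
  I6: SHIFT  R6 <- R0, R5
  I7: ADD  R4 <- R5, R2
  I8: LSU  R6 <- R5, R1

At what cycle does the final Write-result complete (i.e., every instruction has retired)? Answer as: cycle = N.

cycle = 18

t=1  I1 issues→SHIFT
t=2  I1 reads
t=3  I1 exec-done
t=4  I1 writes R1
t=5  I2 issues→SHIFT
t=6  I2 reads; I3 issues→LSU
t=7  I2 exec-done; I3 reads; I4 issues→ADD
t=8  I2 writes R0; I3 exec-done
t=9  I3 writes R4; I4 reads
t=10  I5 issues→LSU
t=11  I4 exec-done; I5 reads; I6 issues→SHIFT
t=12  I4 writes R2; I5 exec-done; I6 reads
t=13  I5 writes R4; I6 exec-done
t=14  I6 writes R6; I7 issues→ADD
t=15  I7 reads; I8 issues→LSU
t=16  I8 reads
t=17  I7 exec-done; I8 exec-done
t=18  I7 writes R4; I8 writes R6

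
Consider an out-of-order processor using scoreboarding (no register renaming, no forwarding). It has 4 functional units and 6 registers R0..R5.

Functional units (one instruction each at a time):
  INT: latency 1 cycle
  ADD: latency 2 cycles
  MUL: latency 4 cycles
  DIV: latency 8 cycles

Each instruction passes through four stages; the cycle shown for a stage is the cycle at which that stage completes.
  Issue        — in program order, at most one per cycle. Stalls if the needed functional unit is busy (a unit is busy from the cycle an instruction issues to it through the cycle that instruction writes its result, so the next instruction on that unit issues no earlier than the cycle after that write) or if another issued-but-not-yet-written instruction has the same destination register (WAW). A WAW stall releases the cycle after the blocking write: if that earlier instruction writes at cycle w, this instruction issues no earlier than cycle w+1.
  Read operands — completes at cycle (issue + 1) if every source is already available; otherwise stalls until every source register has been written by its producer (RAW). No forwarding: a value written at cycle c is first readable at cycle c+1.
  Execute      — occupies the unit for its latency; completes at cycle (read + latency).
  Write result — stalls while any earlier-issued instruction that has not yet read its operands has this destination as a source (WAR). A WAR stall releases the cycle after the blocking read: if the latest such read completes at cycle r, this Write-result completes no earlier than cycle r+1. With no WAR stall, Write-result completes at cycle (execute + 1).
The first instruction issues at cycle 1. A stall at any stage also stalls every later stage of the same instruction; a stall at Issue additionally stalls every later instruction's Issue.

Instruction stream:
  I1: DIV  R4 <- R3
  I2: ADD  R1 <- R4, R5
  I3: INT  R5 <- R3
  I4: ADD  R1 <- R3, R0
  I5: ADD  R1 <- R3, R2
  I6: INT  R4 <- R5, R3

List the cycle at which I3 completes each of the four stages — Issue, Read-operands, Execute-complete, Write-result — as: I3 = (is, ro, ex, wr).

I3 = (3, 4, 5, 13)

  I1 | 1 | 2 | 10 | 11
  I2 | 2 | 12 | 14 | 15   RAW R4: wait I1 write@11
  I3 | 3 | 4 | 5 | 13   WAR R5: wait I2 read@12
  I4 | 16 | 17 | 19 | 20   struct: ADD busy until I2 writes@15
  I5 | 21 | 22 | 24 | 25   struct: ADD busy until I4 writes@20
  I6 | 22 | 23 | 24 | 25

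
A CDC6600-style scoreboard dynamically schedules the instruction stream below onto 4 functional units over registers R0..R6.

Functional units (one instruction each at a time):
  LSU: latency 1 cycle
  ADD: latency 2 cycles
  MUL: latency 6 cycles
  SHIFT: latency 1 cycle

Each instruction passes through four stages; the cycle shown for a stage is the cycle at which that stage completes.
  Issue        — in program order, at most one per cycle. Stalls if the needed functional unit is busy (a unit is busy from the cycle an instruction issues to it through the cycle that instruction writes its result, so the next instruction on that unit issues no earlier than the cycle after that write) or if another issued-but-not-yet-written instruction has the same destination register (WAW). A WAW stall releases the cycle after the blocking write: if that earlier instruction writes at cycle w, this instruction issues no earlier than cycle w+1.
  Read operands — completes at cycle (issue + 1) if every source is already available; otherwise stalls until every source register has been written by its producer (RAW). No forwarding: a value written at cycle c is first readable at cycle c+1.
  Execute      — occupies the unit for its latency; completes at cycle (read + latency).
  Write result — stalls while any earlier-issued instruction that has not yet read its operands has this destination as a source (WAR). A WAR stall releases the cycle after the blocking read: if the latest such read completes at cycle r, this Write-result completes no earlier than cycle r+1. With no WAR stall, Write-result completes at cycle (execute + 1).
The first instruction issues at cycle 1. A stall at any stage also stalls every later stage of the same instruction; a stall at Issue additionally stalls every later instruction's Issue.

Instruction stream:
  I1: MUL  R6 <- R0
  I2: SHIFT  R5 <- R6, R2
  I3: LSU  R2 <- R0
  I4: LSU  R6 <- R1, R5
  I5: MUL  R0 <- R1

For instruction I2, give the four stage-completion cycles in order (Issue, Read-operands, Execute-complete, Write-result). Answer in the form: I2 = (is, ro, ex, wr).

I2 = (2, 10, 11, 12)

c1: issue I1 (MUL)
c2: I1 read-ops; issue I2 (SHIFT)
c3: issue I3 (LSU)
c4: I3 read-ops
c5: I3 finished on LSU
c8: I1 finished on MUL
c9: I1→R6
c10: I2 read-ops
c11: I2 finished on SHIFT; I3→R2
c12: I2→R5; issue I4 (LSU)
c13: I4 read-ops; issue I5 (MUL)
c14: I4 finished on LSU; I5 read-ops
c15: I4→R6
c20: I5 finished on MUL
c21: I5→R0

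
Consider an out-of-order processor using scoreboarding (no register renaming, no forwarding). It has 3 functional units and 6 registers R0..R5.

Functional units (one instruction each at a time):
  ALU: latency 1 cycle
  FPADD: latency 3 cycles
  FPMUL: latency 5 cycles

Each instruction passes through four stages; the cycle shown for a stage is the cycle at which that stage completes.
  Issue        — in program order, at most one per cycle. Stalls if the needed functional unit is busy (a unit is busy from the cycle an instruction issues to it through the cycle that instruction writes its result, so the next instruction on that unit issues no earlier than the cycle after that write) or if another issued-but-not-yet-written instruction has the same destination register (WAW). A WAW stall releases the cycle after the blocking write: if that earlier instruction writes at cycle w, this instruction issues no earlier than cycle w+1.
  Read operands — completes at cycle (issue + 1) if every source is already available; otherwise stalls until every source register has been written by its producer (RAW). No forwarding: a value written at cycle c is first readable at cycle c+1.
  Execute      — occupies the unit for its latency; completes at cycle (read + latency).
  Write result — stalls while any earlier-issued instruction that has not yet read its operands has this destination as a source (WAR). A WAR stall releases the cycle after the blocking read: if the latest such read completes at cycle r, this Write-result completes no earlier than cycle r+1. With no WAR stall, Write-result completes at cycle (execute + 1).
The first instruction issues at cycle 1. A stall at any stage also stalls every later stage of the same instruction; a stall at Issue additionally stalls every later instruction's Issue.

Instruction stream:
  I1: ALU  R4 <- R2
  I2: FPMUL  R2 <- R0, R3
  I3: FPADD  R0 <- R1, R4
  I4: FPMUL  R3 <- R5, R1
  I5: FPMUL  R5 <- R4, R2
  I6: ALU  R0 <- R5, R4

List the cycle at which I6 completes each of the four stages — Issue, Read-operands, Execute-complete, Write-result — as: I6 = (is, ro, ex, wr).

I6 = (19, 26, 27, 28)

I1 -> (1, 2, 3, 4)
I2 -> (2, 3, 8, 9)
I3 -> (3, 5, 8, 9)  // RAW R4: wait I1 write@4
I4 -> (10, 11, 16, 17)  // struct: FPMUL busy until I2 writes@9
I5 -> (18, 19, 24, 25)  // struct: FPMUL busy until I4 writes@17
I6 -> (19, 26, 27, 28)  // RAW R5: wait I5 write@25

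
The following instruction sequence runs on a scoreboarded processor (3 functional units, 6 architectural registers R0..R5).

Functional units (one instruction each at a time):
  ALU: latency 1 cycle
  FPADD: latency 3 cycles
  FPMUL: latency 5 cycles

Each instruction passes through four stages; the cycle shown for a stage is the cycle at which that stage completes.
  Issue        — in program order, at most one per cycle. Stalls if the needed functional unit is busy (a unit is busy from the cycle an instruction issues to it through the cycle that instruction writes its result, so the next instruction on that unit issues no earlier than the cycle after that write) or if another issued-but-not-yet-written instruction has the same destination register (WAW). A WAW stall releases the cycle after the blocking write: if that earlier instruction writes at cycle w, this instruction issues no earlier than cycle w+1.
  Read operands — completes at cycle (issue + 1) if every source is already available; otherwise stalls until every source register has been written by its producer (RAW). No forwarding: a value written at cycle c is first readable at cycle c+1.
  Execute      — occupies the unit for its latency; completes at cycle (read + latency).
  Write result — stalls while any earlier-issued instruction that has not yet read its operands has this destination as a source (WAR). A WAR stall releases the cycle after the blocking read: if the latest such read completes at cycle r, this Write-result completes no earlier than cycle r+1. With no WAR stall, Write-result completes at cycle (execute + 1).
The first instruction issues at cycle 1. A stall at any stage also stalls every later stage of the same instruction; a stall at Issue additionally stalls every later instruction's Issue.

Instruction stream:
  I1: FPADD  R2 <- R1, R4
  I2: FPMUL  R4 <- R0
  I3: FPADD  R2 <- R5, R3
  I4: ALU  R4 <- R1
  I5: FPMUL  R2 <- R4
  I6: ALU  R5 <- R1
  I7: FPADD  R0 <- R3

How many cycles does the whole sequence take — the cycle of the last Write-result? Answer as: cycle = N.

  I1 | 1 | 2 | 5 | 6
  I2 | 2 | 3 | 8 | 9
  I3 | 7 | 8 | 11 | 12   struct: FPADD busy until I1 writes@6
  I4 | 10 | 11 | 12 | 13   WAW R4: wait I2 write@9
  I5 | 13 | 14 | 19 | 20   WAW R2: wait I3 write@12
  I6 | 14 | 15 | 16 | 17
  I7 | 15 | 16 | 19 | 20

cycle = 20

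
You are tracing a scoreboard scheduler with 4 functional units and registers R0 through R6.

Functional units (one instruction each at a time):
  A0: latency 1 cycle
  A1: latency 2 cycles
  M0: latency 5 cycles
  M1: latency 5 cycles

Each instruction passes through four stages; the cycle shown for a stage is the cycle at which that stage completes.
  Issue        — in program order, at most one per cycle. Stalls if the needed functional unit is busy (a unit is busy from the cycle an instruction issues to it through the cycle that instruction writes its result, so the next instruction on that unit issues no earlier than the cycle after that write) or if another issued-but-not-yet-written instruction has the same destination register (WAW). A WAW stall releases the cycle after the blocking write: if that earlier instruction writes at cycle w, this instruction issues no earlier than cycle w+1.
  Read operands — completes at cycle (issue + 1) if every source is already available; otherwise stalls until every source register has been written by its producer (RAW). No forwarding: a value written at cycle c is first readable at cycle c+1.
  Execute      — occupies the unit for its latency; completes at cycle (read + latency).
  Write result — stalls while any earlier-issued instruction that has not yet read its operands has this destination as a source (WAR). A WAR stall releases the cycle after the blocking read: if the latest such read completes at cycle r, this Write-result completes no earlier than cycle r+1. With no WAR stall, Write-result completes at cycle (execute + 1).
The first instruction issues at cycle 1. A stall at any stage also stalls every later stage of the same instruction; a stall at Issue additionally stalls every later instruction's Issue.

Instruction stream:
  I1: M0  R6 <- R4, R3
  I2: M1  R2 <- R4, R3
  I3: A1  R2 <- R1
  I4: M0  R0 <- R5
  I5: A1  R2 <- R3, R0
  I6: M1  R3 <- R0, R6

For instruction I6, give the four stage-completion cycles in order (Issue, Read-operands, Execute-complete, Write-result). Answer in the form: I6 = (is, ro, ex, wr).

I6 = (16, 19, 24, 25)

[I1] 1/2/7/8
[I2] 2/3/8/9
[I3] 10/11/13/14  (WAW R2: wait I2 write@9)
[I4] 11/12/17/18
[I5] 15/19/21/22  (struct: A1 busy until I3 writes@14; RAW R0: wait I4 write@18)
[I6] 16/19/24/25  (RAW R0: wait I4 write@18)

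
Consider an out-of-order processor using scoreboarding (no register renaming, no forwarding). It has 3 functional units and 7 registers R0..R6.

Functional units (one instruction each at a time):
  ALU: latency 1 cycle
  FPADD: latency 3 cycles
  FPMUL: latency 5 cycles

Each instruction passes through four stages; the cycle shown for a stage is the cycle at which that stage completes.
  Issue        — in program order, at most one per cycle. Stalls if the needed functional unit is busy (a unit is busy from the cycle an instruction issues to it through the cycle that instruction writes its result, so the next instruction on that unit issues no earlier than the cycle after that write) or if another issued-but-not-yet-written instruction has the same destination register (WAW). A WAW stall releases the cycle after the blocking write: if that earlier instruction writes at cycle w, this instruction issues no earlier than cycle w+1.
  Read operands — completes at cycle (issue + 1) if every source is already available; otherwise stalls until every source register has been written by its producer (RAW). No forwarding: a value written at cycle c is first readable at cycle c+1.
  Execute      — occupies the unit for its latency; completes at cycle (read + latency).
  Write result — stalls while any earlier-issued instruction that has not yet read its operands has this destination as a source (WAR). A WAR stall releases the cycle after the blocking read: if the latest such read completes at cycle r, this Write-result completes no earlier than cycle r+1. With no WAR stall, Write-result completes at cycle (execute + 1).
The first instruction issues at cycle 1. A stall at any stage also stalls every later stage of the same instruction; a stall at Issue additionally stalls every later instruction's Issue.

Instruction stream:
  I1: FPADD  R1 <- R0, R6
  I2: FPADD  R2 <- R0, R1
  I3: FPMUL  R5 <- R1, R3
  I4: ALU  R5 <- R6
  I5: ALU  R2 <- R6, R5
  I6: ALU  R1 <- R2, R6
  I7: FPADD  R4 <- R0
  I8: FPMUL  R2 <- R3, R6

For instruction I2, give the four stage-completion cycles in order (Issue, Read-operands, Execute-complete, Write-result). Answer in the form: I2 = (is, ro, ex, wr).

I2 = (7, 8, 11, 12)

cycle 1: issue I1 (FPADD)
cycle 2: I1 read-ops
cycle 5: I1 finished on FPADD
cycle 6: I1→R1
cycle 7: issue I2 (FPADD)
cycle 8: I2 read-ops | issue I3 (FPMUL)
cycle 9: I3 read-ops
cycle 11: I2 finished on FPADD
cycle 12: I2→R2
cycle 14: I3 finished on FPMUL
cycle 15: I3→R5
cycle 16: issue I4 (ALU)
cycle 17: I4 read-ops
cycle 18: I4 finished on ALU
cycle 19: I4→R5
cycle 20: issue I5 (ALU)
cycle 21: I5 read-ops
cycle 22: I5 finished on ALU
cycle 23: I5→R2
cycle 24: issue I6 (ALU)
cycle 25: I6 read-ops | issue I7 (FPADD)
cycle 26: I6 finished on ALU | I7 read-ops | issue I8 (FPMUL)
cycle 27: I6→R1 | I8 read-ops
cycle 29: I7 finished on FPADD
cycle 30: I7→R4
cycle 32: I8 finished on FPMUL
cycle 33: I8→R2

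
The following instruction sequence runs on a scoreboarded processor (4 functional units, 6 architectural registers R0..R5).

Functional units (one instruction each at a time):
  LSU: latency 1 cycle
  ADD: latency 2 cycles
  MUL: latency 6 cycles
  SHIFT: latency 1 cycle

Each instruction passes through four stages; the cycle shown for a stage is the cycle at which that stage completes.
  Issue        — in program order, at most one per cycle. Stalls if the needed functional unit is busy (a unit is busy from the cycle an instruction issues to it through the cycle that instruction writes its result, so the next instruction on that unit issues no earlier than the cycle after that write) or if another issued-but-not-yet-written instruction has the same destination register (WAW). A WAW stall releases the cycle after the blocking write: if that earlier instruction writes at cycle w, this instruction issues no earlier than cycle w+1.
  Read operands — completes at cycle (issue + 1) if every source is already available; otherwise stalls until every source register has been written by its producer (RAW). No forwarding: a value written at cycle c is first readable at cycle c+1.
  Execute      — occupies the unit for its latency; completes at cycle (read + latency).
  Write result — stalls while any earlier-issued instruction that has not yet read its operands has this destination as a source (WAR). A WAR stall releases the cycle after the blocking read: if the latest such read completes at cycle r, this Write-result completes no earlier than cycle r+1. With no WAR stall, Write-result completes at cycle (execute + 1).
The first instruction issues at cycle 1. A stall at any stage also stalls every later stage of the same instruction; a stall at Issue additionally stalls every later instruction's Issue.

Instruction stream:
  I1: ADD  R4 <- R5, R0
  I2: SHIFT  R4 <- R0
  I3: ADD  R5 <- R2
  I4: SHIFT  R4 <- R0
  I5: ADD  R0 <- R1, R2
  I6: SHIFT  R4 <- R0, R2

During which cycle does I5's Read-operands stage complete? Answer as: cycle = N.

[1] issue I1 (ADD)
[2] I1 read-ops
[4] I1 finished on ADD
[5] I1→R4
[6] issue I2 (SHIFT)
[7] I2 read-ops | issue I3 (ADD)
[8] I2 finished on SHIFT | I3 read-ops
[9] I2→R4
[10] I3 finished on ADD | issue I4 (SHIFT)
[11] I3→R5 | I4 read-ops
[12] I4 finished on SHIFT | issue I5 (ADD)
[13] I4→R4 | I5 read-ops
[14] issue I6 (SHIFT)
[15] I5 finished on ADD
[16] I5→R0
[17] I6 read-ops
[18] I6 finished on SHIFT
[19] I6→R4

cycle = 13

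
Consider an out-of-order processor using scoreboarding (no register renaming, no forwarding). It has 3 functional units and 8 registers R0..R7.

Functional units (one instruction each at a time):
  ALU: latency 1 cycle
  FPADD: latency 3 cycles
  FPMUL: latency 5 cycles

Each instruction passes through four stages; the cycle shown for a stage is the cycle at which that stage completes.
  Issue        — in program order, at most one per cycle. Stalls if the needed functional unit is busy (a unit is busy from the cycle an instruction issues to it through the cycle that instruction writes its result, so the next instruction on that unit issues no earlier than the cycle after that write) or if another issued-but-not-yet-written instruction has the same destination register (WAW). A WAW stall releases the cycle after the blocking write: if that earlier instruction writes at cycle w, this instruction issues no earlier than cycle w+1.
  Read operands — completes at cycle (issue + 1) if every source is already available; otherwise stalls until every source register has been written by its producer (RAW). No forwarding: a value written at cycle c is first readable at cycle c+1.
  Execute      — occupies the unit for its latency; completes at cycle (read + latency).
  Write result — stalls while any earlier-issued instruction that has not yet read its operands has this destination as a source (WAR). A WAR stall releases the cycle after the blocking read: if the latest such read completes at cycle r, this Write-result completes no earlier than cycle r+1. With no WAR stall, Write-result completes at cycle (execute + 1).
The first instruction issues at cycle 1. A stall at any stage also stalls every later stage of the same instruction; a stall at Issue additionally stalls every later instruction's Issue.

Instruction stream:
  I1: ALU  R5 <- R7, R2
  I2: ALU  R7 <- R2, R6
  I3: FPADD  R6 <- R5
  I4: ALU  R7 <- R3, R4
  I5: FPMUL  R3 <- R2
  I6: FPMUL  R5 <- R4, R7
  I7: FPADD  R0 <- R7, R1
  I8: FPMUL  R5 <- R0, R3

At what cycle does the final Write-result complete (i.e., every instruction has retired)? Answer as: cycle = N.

cycle = 33

t=1  I1 issues→ALU
t=2  I1 reads
t=3  I1 exec-done
t=4  I1 writes R5
t=5  I2 issues→ALU
t=6  I2 reads; I3 issues→FPADD
t=7  I2 exec-done; I3 reads
t=8  I2 writes R7
t=9  I4 issues→ALU
t=10  I3 exec-done; I4 reads; I5 issues→FPMUL
t=11  I3 writes R6; I4 exec-done; I5 reads
t=12  I4 writes R7
t=16  I5 exec-done
t=17  I5 writes R3
t=18  I6 issues→FPMUL
t=19  I6 reads; I7 issues→FPADD
t=20  I7 reads
t=23  I7 exec-done
t=24  I6 exec-done; I7 writes R0
t=25  I6 writes R5
t=26  I8 issues→FPMUL
t=27  I8 reads
t=32  I8 exec-done
t=33  I8 writes R5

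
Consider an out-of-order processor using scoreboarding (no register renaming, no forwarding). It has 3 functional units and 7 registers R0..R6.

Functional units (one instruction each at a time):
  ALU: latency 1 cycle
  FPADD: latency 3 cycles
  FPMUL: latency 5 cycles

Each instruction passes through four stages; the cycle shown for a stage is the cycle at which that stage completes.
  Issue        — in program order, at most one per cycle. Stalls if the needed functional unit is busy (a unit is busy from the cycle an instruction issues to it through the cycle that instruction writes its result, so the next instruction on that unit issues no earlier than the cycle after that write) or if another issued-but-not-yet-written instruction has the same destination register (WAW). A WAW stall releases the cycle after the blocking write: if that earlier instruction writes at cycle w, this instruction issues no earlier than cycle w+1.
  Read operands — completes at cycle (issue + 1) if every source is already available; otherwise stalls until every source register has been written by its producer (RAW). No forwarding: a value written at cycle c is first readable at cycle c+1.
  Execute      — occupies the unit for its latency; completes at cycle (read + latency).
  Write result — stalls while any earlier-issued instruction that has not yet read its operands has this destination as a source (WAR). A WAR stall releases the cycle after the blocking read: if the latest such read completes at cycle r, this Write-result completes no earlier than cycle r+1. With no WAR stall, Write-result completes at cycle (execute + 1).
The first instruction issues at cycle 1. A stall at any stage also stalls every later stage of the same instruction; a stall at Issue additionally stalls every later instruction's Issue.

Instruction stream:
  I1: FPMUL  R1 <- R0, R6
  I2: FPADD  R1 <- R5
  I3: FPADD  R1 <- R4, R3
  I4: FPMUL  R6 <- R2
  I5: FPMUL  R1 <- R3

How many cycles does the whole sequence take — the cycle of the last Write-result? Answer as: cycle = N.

c1: I1 dispatched to FPMUL
c2: I1 operands ready
c7: I1 complete
c8: R1←I1
c9: I2 dispatched to FPADD
c10: I2 operands ready
c13: I2 complete
c14: R1←I2
c15: I3 dispatched to FPADD
c16: I3 operands ready; I4 dispatched to FPMUL
c17: I4 operands ready
c19: I3 complete
c20: R1←I3
c22: I4 complete
c23: R6←I4
c24: I5 dispatched to FPMUL
c25: I5 operands ready
c30: I5 complete
c31: R1←I5

cycle = 31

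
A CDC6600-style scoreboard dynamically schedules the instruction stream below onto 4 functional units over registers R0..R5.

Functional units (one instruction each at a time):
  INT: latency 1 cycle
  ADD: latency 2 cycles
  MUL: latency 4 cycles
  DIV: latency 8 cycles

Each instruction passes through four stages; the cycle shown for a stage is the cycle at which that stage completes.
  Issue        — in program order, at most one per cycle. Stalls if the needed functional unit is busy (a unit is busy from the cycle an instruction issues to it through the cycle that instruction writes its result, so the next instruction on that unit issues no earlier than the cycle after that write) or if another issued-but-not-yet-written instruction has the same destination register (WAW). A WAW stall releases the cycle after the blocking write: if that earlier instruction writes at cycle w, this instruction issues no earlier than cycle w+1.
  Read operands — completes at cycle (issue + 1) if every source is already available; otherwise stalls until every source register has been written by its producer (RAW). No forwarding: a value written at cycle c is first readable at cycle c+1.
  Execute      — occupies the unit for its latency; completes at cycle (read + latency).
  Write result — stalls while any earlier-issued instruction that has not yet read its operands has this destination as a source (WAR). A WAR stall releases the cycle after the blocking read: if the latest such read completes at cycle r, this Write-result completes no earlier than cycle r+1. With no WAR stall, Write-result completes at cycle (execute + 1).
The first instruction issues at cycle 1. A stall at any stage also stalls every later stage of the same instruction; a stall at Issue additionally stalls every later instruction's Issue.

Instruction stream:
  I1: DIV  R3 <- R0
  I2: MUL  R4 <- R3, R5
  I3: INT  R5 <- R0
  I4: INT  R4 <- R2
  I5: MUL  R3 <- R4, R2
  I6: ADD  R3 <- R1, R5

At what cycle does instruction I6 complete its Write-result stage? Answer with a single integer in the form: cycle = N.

cycle = 32

cycle 1: issue I1 (DIV)
cycle 2: I1 read-ops; issue I2 (MUL)
cycle 3: issue I3 (INT)
cycle 4: I3 read-ops
cycle 5: I3 finished on INT
cycle 10: I1 finished on DIV
cycle 11: I1→R3
cycle 12: I2 read-ops
cycle 13: I3→R5
cycle 16: I2 finished on MUL
cycle 17: I2→R4
cycle 18: issue I4 (INT)
cycle 19: I4 read-ops; issue I5 (MUL)
cycle 20: I4 finished on INT
cycle 21: I4→R4
cycle 22: I5 read-ops
cycle 26: I5 finished on MUL
cycle 27: I5→R3
cycle 28: issue I6 (ADD)
cycle 29: I6 read-ops
cycle 31: I6 finished on ADD
cycle 32: I6→R3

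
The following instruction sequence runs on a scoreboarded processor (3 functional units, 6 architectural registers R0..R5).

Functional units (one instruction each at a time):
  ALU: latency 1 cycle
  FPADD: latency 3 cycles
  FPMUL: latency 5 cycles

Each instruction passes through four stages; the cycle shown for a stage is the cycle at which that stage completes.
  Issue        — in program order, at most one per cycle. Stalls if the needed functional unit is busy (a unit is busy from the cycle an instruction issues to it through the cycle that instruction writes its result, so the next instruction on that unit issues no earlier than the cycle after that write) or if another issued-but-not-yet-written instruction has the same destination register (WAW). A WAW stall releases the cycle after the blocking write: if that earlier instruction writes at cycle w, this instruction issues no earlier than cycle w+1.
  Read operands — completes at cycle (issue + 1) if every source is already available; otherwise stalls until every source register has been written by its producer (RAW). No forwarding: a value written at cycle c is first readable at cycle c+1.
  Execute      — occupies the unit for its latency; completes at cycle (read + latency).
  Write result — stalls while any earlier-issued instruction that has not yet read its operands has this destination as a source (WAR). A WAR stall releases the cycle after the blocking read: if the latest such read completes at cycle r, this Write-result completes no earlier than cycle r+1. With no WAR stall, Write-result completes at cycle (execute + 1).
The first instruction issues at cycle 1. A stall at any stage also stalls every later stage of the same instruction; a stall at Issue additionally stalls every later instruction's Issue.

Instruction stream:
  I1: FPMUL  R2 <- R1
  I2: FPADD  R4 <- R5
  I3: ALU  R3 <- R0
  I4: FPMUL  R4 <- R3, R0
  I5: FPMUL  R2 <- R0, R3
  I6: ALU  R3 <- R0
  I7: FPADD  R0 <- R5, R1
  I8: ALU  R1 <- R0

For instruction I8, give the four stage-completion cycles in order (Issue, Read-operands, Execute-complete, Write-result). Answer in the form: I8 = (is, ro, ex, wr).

I1  is:1  ro:2  ex:7  wr:8
I2  is:2  ro:3  ex:6  wr:7
I3  is:3  ro:4  ex:5  wr:6
I4  is:9  ro:10  ex:15  wr:16  — struct: FPMUL busy until I1 writes@8
I5  is:17  ro:18  ex:23  wr:24  — struct: FPMUL busy until I4 writes@16
I6  is:18  ro:19  ex:20  wr:21
I7  is:19  ro:20  ex:23  wr:24
I8  is:22  ro:25  ex:26  wr:27  — struct: ALU busy until I6 writes@21, RAW R0: wait I7 write@24

I8 = (22, 25, 26, 27)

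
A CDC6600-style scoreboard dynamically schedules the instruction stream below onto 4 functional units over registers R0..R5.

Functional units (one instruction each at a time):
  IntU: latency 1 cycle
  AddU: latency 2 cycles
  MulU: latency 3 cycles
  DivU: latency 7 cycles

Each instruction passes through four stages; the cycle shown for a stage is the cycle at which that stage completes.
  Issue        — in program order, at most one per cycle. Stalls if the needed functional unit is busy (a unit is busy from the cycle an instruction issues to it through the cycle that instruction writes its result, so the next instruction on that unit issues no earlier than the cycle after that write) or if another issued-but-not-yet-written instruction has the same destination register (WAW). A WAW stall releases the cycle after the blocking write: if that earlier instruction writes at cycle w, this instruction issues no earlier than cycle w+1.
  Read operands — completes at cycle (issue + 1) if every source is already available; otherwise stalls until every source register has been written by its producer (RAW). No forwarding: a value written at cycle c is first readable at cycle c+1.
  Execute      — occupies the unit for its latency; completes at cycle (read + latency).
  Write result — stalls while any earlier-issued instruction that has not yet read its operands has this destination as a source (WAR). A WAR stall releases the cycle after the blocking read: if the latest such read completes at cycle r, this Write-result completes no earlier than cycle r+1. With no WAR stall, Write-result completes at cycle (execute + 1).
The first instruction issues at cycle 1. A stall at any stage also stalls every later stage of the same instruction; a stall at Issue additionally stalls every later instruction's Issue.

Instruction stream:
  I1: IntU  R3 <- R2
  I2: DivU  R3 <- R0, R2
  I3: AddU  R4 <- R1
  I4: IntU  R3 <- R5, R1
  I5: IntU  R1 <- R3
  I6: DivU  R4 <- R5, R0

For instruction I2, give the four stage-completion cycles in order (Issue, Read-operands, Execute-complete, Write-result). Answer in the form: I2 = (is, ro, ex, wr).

I2 = (5, 6, 13, 14)

cycle 1: I1 issues→IntU
cycle 2: I1 reads
cycle 3: I1 exec-done
cycle 4: I1 writes R3
cycle 5: I2 issues→DivU
cycle 6: I2 reads, I3 issues→AddU
cycle 7: I3 reads
cycle 9: I3 exec-done
cycle 10: I3 writes R4
cycle 13: I2 exec-done
cycle 14: I2 writes R3
cycle 15: I4 issues→IntU
cycle 16: I4 reads
cycle 17: I4 exec-done
cycle 18: I4 writes R3
cycle 19: I5 issues→IntU
cycle 20: I5 reads, I6 issues→DivU
cycle 21: I5 exec-done, I6 reads
cycle 22: I5 writes R1
cycle 28: I6 exec-done
cycle 29: I6 writes R4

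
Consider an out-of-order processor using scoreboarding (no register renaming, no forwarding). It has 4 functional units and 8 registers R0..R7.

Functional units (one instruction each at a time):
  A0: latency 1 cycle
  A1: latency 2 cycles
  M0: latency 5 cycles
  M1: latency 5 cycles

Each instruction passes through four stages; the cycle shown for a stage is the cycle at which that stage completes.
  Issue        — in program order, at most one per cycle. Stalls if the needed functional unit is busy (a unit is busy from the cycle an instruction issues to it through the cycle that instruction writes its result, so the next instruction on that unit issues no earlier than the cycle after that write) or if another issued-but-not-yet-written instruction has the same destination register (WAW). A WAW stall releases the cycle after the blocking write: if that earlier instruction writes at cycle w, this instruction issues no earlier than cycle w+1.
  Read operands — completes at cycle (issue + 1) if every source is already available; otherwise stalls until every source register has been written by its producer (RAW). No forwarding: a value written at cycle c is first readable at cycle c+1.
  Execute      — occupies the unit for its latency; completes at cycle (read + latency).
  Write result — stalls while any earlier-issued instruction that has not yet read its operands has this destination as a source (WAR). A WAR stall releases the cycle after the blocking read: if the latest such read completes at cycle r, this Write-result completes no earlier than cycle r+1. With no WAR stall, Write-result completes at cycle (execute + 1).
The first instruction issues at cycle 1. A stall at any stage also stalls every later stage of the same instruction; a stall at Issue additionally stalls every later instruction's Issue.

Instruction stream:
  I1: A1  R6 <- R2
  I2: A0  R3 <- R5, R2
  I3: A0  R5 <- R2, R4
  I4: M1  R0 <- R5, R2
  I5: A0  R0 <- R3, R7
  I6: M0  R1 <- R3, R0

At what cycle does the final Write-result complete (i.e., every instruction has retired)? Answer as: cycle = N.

cycle = 27

I1: IS=1 RO=2 EX=4 WR=5
I2: IS=2 RO=3 EX=4 WR=5
I3: IS=6 RO=7 EX=8 WR=9  [struct: A0 busy until I2 writes@5]
I4: IS=7 RO=10 EX=15 WR=16  [RAW R5: wait I3 write@9]
I5: IS=17 RO=18 EX=19 WR=20  [WAW R0: wait I4 write@16]
I6: IS=18 RO=21 EX=26 WR=27  [RAW R0: wait I5 write@20]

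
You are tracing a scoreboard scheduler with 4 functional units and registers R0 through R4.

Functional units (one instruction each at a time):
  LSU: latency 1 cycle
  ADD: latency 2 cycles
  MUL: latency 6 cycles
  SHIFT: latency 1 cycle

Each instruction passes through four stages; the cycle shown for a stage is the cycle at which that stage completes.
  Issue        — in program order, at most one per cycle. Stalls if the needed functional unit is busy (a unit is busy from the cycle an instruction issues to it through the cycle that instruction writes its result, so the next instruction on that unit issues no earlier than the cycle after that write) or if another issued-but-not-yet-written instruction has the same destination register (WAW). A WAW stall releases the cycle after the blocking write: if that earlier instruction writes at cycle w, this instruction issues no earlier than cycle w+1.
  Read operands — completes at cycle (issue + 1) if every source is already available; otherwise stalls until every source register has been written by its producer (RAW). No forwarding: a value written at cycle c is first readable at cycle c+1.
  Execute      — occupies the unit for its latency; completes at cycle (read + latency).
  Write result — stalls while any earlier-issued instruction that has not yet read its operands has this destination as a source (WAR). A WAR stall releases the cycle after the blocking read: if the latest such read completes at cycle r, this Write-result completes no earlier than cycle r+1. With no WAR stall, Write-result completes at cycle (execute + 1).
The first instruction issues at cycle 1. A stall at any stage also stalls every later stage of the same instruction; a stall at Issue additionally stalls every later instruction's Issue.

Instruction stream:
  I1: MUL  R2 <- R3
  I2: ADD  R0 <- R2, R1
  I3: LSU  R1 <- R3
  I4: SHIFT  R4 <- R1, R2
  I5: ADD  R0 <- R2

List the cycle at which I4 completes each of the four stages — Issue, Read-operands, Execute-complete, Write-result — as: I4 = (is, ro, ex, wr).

c1: issue I1 (MUL)
c2: I1 read-ops | issue I2 (ADD)
c3: issue I3 (LSU)
c4: I3 read-ops | issue I4 (SHIFT)
c5: I3 finished on LSU
c8: I1 finished on MUL
c9: I1→R2
c10: I2 read-ops
c11: I3→R1
c12: I2 finished on ADD | I4 read-ops
c13: I2→R0 | I4 finished on SHIFT
c14: I4→R4 | issue I5 (ADD)
c15: I5 read-ops
c17: I5 finished on ADD
c18: I5→R0

I4 = (4, 12, 13, 14)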